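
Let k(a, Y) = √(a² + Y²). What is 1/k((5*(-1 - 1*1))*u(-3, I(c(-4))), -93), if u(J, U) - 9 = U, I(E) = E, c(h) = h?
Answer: √11149/11149 ≈ 0.0094707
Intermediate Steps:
u(J, U) = 9 + U
k(a, Y) = √(Y² + a²)
1/k((5*(-1 - 1*1))*u(-3, I(c(-4))), -93) = 1/(√((-93)² + ((5*(-1 - 1*1))*(9 - 4))²)) = 1/(√(8649 + ((5*(-1 - 1))*5)²)) = 1/(√(8649 + ((5*(-2))*5)²)) = 1/(√(8649 + (-10*5)²)) = 1/(√(8649 + (-50)²)) = 1/(√(8649 + 2500)) = 1/(√11149) = √11149/11149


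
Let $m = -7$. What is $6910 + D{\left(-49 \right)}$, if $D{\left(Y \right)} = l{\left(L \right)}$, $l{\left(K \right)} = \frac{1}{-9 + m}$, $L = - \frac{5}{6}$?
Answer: $\frac{110559}{16} \approx 6909.9$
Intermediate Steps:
$L = - \frac{5}{6}$ ($L = \left(-5\right) \frac{1}{6} = - \frac{5}{6} \approx -0.83333$)
$l{\left(K \right)} = - \frac{1}{16}$ ($l{\left(K \right)} = \frac{1}{-9 - 7} = \frac{1}{-16} = - \frac{1}{16}$)
$D{\left(Y \right)} = - \frac{1}{16}$
$6910 + D{\left(-49 \right)} = 6910 - \frac{1}{16} = \frac{110559}{16}$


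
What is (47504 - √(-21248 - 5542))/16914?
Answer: 23752/8457 - I*√26790/16914 ≈ 2.8086 - 0.009677*I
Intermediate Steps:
(47504 - √(-21248 - 5542))/16914 = (47504 - √(-26790))*(1/16914) = (47504 - I*√26790)*(1/16914) = 23752/8457 - I*√26790/16914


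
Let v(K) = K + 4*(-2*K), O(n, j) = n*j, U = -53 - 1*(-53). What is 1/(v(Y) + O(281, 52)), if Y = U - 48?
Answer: 1/14948 ≈ 6.6899e-5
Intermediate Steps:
U = 0 (U = -53 + 53 = 0)
O(n, j) = j*n
Y = -48 (Y = 0 - 48 = -48)
v(K) = -7*K (v(K) = K - 8*K = -7*K)
1/(v(Y) + O(281, 52)) = 1/(-7*(-48) + 52*281) = 1/(336 + 14612) = 1/14948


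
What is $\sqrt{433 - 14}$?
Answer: $\sqrt{419} \approx 20.469$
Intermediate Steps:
$\sqrt{433 - 14} = \sqrt{419}$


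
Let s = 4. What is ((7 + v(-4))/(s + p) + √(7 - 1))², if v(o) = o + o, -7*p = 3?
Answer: 3799/625 - 14*√6/25 ≈ 4.7067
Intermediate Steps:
p = -3/7 (p = -⅐*3 = -3/7 ≈ -0.42857)
v(o) = 2*o
((7 + v(-4))/(s + p) + √(7 - 1))² = ((7 + 2*(-4))/(4 - 3/7) + √(7 - 1))² = ((7 - 8)/(25/7) + √6)² = (-1*7/25 + √6)² = (-7/25 + √6)²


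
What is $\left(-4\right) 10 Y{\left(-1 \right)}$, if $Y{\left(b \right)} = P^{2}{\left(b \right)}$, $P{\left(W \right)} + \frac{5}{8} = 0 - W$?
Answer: $- \frac{45}{8} \approx -5.625$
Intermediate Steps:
$P{\left(W \right)} = - \frac{5}{8} - W$ ($P{\left(W \right)} = - \frac{5}{8} + \left(0 - W\right) = - \frac{5}{8} - W$)
$Y{\left(b \right)} = \left(- \frac{5}{8} - b\right)^{2}$
$\left(-4\right) 10 Y{\left(-1 \right)} = \left(-4\right) 10 \frac{\left(5 + 8 \left(-1\right)\right)^{2}}{64} = - 40 \frac{\left(5 - 8\right)^{2}}{64} = - 40 \frac{\left(-3\right)^{2}}{64} = - 40 \cdot \frac{1}{64} \cdot 9 = \left(-40\right) \frac{9}{64} = - \frac{45}{8}$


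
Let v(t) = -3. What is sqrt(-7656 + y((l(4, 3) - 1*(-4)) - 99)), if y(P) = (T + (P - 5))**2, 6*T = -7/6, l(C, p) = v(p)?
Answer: sqrt(3879049)/36 ≈ 54.709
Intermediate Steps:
l(C, p) = -3
T = -7/36 (T = (-7/6)/6 = (-7*1/6)/6 = (1/6)*(-7/6) = -7/36 ≈ -0.19444)
y(P) = (-187/36 + P)**2 (y(P) = (-7/36 + (P - 5))**2 = (-7/36 + (-5 + P))**2 = (-187/36 + P)**2)
sqrt(-7656 + y((l(4, 3) - 1*(-4)) - 99)) = sqrt(-7656 + (-187 + 36*((-3 - 1*(-4)) - 99))**2/1296) = sqrt(-7656 + (-187 + 36*((-3 + 4) - 99))**2/1296) = sqrt(-7656 + (-187 + 36*(1 - 99))**2/1296) = sqrt(-7656 + (-187 + 36*(-98))**2/1296) = sqrt(-7656 + (-187 - 3528)**2/1296) = sqrt(-7656 + (1/1296)*(-3715)**2) = sqrt(-7656 + (1/1296)*13801225) = sqrt(-7656 + 13801225/1296) = sqrt(3879049/1296) = sqrt(3879049)/36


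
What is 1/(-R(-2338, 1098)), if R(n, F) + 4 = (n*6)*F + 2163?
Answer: 1/15400585 ≈ 6.4933e-8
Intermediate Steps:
R(n, F) = 2159 + 6*F*n (R(n, F) = -4 + ((n*6)*F + 2163) = -4 + ((6*n)*F + 2163) = -4 + (6*F*n + 2163) = -4 + (2163 + 6*F*n) = 2159 + 6*F*n)
1/(-R(-2338, 1098)) = 1/(-(2159 + 6*1098*(-2338))) = 1/(-(2159 - 15402744)) = 1/(-1*(-15400585)) = 1/15400585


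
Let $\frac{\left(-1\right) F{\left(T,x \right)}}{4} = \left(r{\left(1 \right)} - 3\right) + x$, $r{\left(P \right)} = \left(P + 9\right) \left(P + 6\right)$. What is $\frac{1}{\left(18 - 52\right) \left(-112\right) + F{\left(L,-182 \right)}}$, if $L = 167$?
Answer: $\frac{1}{4268} \approx 0.0002343$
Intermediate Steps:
$r{\left(P \right)} = \left(6 + P\right) \left(9 + P\right)$ ($r{\left(P \right)} = \left(9 + P\right) \left(6 + P\right) = \left(6 + P\right) \left(9 + P\right)$)
$F{\left(T,x \right)} = -268 - 4 x$ ($F{\left(T,x \right)} = - 4 \left(\left(\left(54 + 1^{2} + 15 \cdot 1\right) - 3\right) + x\right) = - 4 \left(\left(\left(54 + 1 + 15\right) - 3\right) + x\right) = - 4 \left(\left(70 - 3\right) + x\right) = - 4 \left(67 + x\right) = -268 - 4 x$)
$\frac{1}{\left(18 - 52\right) \left(-112\right) + F{\left(L,-182 \right)}} = \frac{1}{\left(18 - 52\right) \left(-112\right) - -460} = \frac{1}{\left(-34\right) \left(-112\right) + \left(-268 + 728\right)} = \frac{1}{3808 + 460} = \frac{1}{4268}$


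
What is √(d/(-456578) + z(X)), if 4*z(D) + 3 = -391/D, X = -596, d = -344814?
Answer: √3132737966336855/136060244 ≈ 0.41137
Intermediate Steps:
z(D) = -¾ - 391/(4*D) (z(D) = -¾ + (-391/D)/4 = -¾ - 391/(4*D))
√(d/(-456578) + z(X)) = √(-344814/(-456578) + (¼)*(-391 - 3*(-596))/(-596)) = √(-344814*(-1/456578) + (¼)*(-1/596)*(-391 + 1788)) = √(172407/228289 + (¼)*(-1/596)*1397) = √(172407/228289 - 1397/2384) = √(92098555/544240976) = √3132737966336855/136060244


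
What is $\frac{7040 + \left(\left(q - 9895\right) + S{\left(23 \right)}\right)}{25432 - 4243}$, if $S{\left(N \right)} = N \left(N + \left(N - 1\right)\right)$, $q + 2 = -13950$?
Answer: $- \frac{15772}{21189} \approx -0.74435$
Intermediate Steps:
$q = -13952$ ($q = -2 - 13950 = -13952$)
$S{\left(N \right)} = N \left(-1 + 2 N\right)$ ($S{\left(N \right)} = N \left(N + \left(-1 + N\right)\right) = N \left(-1 + 2 N\right)$)
$\frac{7040 + \left(\left(q - 9895\right) + S{\left(23 \right)}\right)}{25432 - 4243} = \frac{7040 + \left(\left(-13952 - 9895\right) + 23 \left(-1 + 2 \cdot 23\right)\right)}{25432 - 4243} = \frac{7040 - \left(23847 - 23 \left(-1 + 46\right)\right)}{25432 - 4243} = \frac{7040 + \left(-23847 + 23 \cdot 45\right)}{25432 - 4243} = \frac{7040 + \left(-23847 + 1035\right)}{21189} = \left(7040 - 22812\right) \frac{1}{21189} = \left(-15772\right) \frac{1}{21189} = - \frac{15772}{21189}$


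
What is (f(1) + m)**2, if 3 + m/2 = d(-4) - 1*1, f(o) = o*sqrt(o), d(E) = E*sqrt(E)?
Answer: -207 + 224*I ≈ -207.0 + 224.0*I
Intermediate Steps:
d(E) = E**(3/2)
f(o) = o**(3/2)
m = -8 - 16*I (m = -6 + 2*((-4)**(3/2) - 1*1) = -6 + 2*(-8*I - 1) = -6 + 2*(-1 - 8*I) = -6 + (-2 - 16*I) = -8 - 16*I ≈ -8.0 - 16.0*I)
(f(1) + m)**2 = (1**(3/2) + (-8 - 16*I))**2 = (1 + (-8 - 16*I))**2 = (-7 - 16*I)**2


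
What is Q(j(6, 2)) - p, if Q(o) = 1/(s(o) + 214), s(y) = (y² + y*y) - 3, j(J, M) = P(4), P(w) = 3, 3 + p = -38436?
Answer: 8802532/229 ≈ 38439.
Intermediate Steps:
p = -38439 (p = -3 - 38436 = -38439)
j(J, M) = 3
s(y) = -3 + 2*y² (s(y) = (y² + y²) - 3 = 2*y² - 3 = -3 + 2*y²)
Q(o) = 1/(211 + 2*o²) (Q(o) = 1/((-3 + 2*o²) + 214) = 1/(211 + 2*o²))
Q(j(6, 2)) - p = 1/(211 + 2*3²) - 1*(-38439) = 1/(211 + 2*9) + 38439 = 1/(211 + 18) + 38439 = 1/229 + 38439 = 8802532/229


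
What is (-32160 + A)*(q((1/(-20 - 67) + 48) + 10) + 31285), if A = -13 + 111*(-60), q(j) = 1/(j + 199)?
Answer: -27162523053461/22358 ≈ -1.2149e+9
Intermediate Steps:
q(j) = 1/(199 + j)
A = -6673 (A = -13 - 6660 = -6673)
(-32160 + A)*(q((1/(-20 - 67) + 48) + 10) + 31285) = (-32160 - 6673)*(1/(199 + ((1/(-20 - 67) + 48) + 10)) + 31285) = -38833*(1/(199 + ((1/(-87) + 48) + 10)) + 31285) = -38833*(1/(199 + ((-1/87 + 48) + 10)) + 31285) = -38833*(1/(199 + (4175/87 + 10)) + 31285) = -38833*(1/(199 + 5045/87) + 31285) = -38833*(1/(22358/87) + 31285) = -38833*(87/22358 + 31285) = -38833*699470117/22358 = -27162523053461/22358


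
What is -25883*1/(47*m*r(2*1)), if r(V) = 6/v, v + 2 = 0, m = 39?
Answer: 1991/423 ≈ 4.7069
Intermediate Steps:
v = -2 (v = -2 + 0 = -2)
r(V) = -3 (r(V) = 6/(-2) = 6*(-½) = -3)
-25883*1/(47*m*r(2*1)) = -25883/(-3*39*47) = -25883/((-117*47)) = -25883/(-5499) = -25883*(-1/5499) = 1991/423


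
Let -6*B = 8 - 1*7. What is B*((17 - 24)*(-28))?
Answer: -98/3 ≈ -32.667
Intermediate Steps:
B = -⅙ (B = -(8 - 1*7)/6 = -(8 - 7)/6 = -⅙*1 = -⅙ ≈ -0.16667)
B*((17 - 24)*(-28)) = -(17 - 24)*(-28)/6 = -(-7)*(-28)/6 = -⅙*196 = -98/3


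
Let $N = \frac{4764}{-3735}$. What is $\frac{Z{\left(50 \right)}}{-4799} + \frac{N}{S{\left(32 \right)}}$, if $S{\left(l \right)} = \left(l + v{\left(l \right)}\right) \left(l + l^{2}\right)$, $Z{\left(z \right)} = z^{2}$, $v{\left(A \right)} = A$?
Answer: $- \frac{52590705203}{100949460480} \approx -0.52096$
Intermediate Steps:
$S{\left(l \right)} = 2 l \left(l + l^{2}\right)$ ($S{\left(l \right)} = \left(l + l\right) \left(l + l^{2}\right) = 2 l \left(l + l^{2}\right)$)
$N = - \frac{1588}{1245}$ ($N = 4764 \left(- \frac{1}{3735}\right) = - \frac{1588}{1245} \approx -1.2755$)
$\frac{Z{\left(50 \right)}}{-4799} + \frac{N}{S{\left(32 \right)}} = \frac{50^{2}}{-4799} - \frac{1588}{1245 \cdot 2 \cdot 32^{2} \left(1 + 32\right)} = 2500 \left(- \frac{1}{4799}\right) - \frac{1588}{1245 \cdot 2 \cdot 1024 \cdot 33} = - \frac{2500}{4799} - \frac{1588}{1245 \cdot 67584} = - \frac{2500}{4799} - \frac{397}{21035520} = - \frac{52590705203}{100949460480}$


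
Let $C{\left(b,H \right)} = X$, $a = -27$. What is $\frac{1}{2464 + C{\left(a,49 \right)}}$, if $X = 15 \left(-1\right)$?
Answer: $\frac{1}{2449} \approx 0.00040833$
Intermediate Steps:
$X = -15$
$C{\left(b,H \right)} = -15$
$\frac{1}{2464 + C{\left(a,49 \right)}} = \frac{1}{2464 - 15} = \frac{1}{2449}$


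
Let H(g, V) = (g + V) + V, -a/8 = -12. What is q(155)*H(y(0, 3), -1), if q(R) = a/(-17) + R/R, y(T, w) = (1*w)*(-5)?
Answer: 79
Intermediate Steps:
a = 96 (a = -8*(-12) = 96)
y(T, w) = -5*w (y(T, w) = w*(-5) = -5*w)
H(g, V) = g + 2*V (H(g, V) = (V + g) + V = g + 2*V)
q(R) = -79/17 (q(R) = 96/(-17) + R/R = 96*(-1/17) + 1 = -96/17 + 1 = -79/17)
q(155)*H(y(0, 3), -1) = -79*(-5*3 + 2*(-1))/17 = -79*(-15 - 2)/17 = -79/17*(-17) = 79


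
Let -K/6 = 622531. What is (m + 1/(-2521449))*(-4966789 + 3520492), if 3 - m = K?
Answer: -4540451080958837140/840483 ≈ -5.4022e+12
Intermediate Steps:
K = -3735186 (K = -6*622531 = -3735186)
m = 3735189 (m = 3 - 1*(-3735186) = 3 + 3735186 = 3735189)
(m + 1/(-2521449))*(-4966789 + 3520492) = (3735189 + 1/(-2521449))*(-4966789 + 3520492) = (3735189 - 1/2521449)*(-1446297) = (9418088568860/2521449)*(-1446297) = -4540451080958837140/840483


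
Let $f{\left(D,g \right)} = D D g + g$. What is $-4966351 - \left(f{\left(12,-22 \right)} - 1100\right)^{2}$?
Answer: $-23370451$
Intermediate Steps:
$f{\left(D,g \right)} = g + g D^{2}$ ($f{\left(D,g \right)} = D^{2} g + g = g D^{2} + g = g + g D^{2}$)
$-4966351 - \left(f{\left(12,-22 \right)} - 1100\right)^{2} = -4966351 - \left(- 22 \left(1 + 12^{2}\right) - 1100\right)^{2} = -4966351 - \left(- 22 \left(1 + 144\right) - 1100\right)^{2} = -4966351 - \left(\left(-22\right) 145 - 1100\right)^{2} = -4966351 - \left(-3190 - 1100\right)^{2} = -4966351 - \left(-4290\right)^{2} = -4966351 - 18404100 = -23370451$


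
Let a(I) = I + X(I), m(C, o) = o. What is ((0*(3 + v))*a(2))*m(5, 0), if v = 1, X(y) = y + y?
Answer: 0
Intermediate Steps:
X(y) = 2*y
a(I) = 3*I (a(I) = I + 2*I = 3*I)
((0*(3 + v))*a(2))*m(5, 0) = ((0*(3 + 1))*(3*2))*0 = ((0*4)*6)*0 = (0*6)*0 = 0*0 = 0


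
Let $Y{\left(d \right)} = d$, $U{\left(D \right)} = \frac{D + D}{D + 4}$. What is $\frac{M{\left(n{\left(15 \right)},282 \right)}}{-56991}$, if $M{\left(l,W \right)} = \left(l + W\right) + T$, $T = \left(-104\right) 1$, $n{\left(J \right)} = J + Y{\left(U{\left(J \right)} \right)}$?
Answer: $- \frac{3697}{1082829} \approx -0.0034142$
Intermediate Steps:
$U{\left(D \right)} = \frac{2 D}{4 + D}$
$n{\left(J \right)} = J + \frac{2 J}{4 + J}$
$T = -104$
$M{\left(l,W \right)} = -104 + W + l$ ($M{\left(l,W \right)} = \left(l + W\right) - 104 = \left(W + l\right) - 104 = -104 + W + l$)
$\frac{M{\left(n{\left(15 \right)},282 \right)}}{-56991} = \frac{-104 + 282 + \frac{15 \left(6 + 15\right)}{4 + 15}}{-56991} = \left(-104 + 282 + 15 \cdot \frac{1}{19} \cdot 21\right) \left(- \frac{1}{56991}\right) = \left(-104 + 282 + \frac{315}{19}\right) \left(- \frac{1}{56991}\right) = \frac{3697}{19} \left(- \frac{1}{56991}\right) = - \frac{3697}{1082829}$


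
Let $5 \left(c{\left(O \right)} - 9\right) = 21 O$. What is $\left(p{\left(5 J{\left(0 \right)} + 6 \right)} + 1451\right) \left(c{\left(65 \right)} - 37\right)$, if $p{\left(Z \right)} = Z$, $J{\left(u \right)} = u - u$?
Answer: $356965$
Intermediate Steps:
$c{\left(O \right)} = 9 + \frac{21 O}{5}$
$J{\left(u \right)} = 0$
$\left(p{\left(5 J{\left(0 \right)} + 6 \right)} + 1451\right) \left(c{\left(65 \right)} - 37\right) = \left(\left(5 \cdot 0 + 6\right) + 1451\right) \left(\left(9 + \frac{21}{5} \cdot 65\right) - 37\right) = \left(\left(0 + 6\right) + 1451\right) \left(\left(9 + 273\right) - 37\right) = \left(6 + 1451\right) \left(282 - 37\right) = 1457 \cdot 245 = 356965$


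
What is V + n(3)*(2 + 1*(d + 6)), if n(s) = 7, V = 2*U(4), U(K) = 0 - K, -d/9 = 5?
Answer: -267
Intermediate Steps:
d = -45 (d = -9*5 = -45)
U(K) = -K
V = -8 (V = 2*(-1*4) = 2*(-4) = -8)
V + n(3)*(2 + 1*(d + 6)) = -8 + 7*(2 + 1*(-45 + 6)) = -8 + 7*(2 + 1*(-39)) = -8 + 7*(2 - 39) = -8 + 7*(-37) = -8 - 259 = -267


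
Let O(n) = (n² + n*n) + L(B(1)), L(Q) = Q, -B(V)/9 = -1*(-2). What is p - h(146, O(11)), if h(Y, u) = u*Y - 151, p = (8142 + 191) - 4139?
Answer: -28359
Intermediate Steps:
B(V) = -18 (B(V) = -(-9)*(-2) = -9*2 = -18)
O(n) = -18 + 2*n² (O(n) = (n² + n*n) - 18 = (n² + n²) - 18 = 2*n² - 18 = -18 + 2*n²)
p = 4194 (p = 8333 - 4139 = 4194)
h(Y, u) = -151 + Y*u (h(Y, u) = Y*u - 151 = -151 + Y*u)
p - h(146, O(11)) = 4194 - (-151 + 146*(-18 + 2*11²)) = 4194 - (-151 + 146*(-18 + 2*121)) = 4194 - (-151 + 146*(-18 + 242)) = 4194 - (-151 + 146*224) = 4194 - (-151 + 32704) = 4194 - 1*32553 = 4194 - 32553 = -28359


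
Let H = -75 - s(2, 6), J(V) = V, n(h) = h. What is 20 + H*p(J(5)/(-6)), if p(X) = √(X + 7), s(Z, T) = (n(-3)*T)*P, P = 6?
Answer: 20 + 11*√222/2 ≈ 101.95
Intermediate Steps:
s(Z, T) = -18*T (s(Z, T) = -3*T*6 = -18*T)
H = 33 (H = -75 - (-18)*6 = -75 - 1*(-108) = -75 + 108 = 33)
p(X) = √(7 + X)
20 + H*p(J(5)/(-6)) = 20 + 33*√(7 + 5/(-6)) = 20 + 33*√(7 + 5*(-⅙)) = 20 + 33*√(7 - ⅚) = 20 + 33*√(37/6) = 20 + 33*(√222/6) = 20 + 11*√222/2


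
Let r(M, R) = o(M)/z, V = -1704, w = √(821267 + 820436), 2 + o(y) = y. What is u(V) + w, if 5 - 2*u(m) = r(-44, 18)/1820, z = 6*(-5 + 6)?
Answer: 27323/10920 + √1641703 ≈ 1283.8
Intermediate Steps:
o(y) = -2 + y
w = √1641703 ≈ 1281.3
z = 6 (z = 6*1 = 6)
r(M, R) = -⅓ + M/6 (r(M, R) = (-2 + M)/6 = (-2 + M)*(⅙) = -⅓ + M/6)
u(m) = 27323/10920 (u(m) = 5/2 - (-⅓ + (⅙)*(-44))/(2*1820) = 5/2 - (-⅓ - 22/3)/(2*1820) = 5/2 - (-23)/(6*1820) = 5/2 - ½*(-23/5460) = 5/2 + 23/10920 = 27323/10920)
u(V) + w = 27323/10920 + √1641703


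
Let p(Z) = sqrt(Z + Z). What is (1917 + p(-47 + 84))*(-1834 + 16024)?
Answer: 27202230 + 14190*sqrt(74) ≈ 2.7324e+7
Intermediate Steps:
p(Z) = sqrt(2)*sqrt(Z) (p(Z) = sqrt(2*Z) = sqrt(2)*sqrt(Z))
(1917 + p(-47 + 84))*(-1834 + 16024) = (1917 + sqrt(2)*sqrt(-47 + 84))*(-1834 + 16024) = (1917 + sqrt(2)*sqrt(37))*14190 = (1917 + sqrt(74))*14190 = 27202230 + 14190*sqrt(74)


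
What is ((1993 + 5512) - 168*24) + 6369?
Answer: 9842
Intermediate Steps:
((1993 + 5512) - 168*24) + 6369 = (7505 - 4032) + 6369 = 3473 + 6369 = 9842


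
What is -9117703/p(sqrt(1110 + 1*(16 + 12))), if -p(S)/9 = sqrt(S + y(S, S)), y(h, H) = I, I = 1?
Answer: 9117703/(9*sqrt(1 + sqrt(1138))) ≈ 1.7190e+5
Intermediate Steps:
y(h, H) = 1
p(S) = -9*sqrt(1 + S) (p(S) = -9*sqrt(S + 1) = -9*sqrt(1 + S))
-9117703/p(sqrt(1110 + 1*(16 + 12))) = -9117703*(-1/(9*sqrt(1 + sqrt(1110 + 1*(16 + 12))))) = -9117703*(-1/(9*sqrt(1 + sqrt(1110 + 1*28)))) = -9117703*(-1/(9*sqrt(1 + sqrt(1110 + 28)))) = -9117703*(-1/(9*sqrt(1 + sqrt(1138)))) = -(-9117703)/(9*sqrt(1 + sqrt(1138))) = 9117703/(9*sqrt(1 + sqrt(1138)))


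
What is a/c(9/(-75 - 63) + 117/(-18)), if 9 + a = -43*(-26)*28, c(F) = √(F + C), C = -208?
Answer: -6259*I*√113505/987 ≈ -2136.5*I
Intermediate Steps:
c(F) = √(-208 + F) (c(F) = √(F - 208) = √(-208 + F))
a = 31295 (a = -9 - 43*(-26)*28 = -9 + 1118*28 = -9 + 31304 = 31295)
a/c(9/(-75 - 63) + 117/(-18)) = 31295/(√(-208 + (9/(-75 - 63) + 117/(-18)))) = 31295/(√(-208 + (9/(-138) + 117*(-1/18)))) = 31295/(√(-208 + (9*(-1/138) - 13/2))) = 31295/(√(-208 + (-3/46 - 13/2))) = 31295/(√(-208 - 151/23)) = 31295/(√(-4935/23)) = 31295/((I*√113505/23)) = 31295*(-I*√113505/4935) = -6259*I*√113505/987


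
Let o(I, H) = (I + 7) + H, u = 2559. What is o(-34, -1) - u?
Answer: -2587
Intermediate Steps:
o(I, H) = 7 + H + I (o(I, H) = (7 + I) + H = 7 + H + I)
o(-34, -1) - u = (7 - 1 - 34) - 1*2559 = -28 - 2559 = -2587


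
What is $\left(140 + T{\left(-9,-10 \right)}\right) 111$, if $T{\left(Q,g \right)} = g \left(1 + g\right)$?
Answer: $25530$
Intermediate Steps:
$\left(140 + T{\left(-9,-10 \right)}\right) 111 = \left(140 - 10 \left(1 - 10\right)\right) 111 = \left(140 - -90\right) 111 = \left(140 + 90\right) 111 = 230 \cdot 111 = 25530$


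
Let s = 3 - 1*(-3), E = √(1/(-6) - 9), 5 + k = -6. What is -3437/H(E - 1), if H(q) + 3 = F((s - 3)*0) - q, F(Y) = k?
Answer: 268086/1069 - 3437*I*√330/1069 ≈ 250.78 - 58.406*I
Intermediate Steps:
k = -11 (k = -5 - 6 = -11)
E = I*√330/6 (E = √(-⅙ - 9) = √(-55/6) = I*√330/6 ≈ 3.0276*I)
s = 6 (s = 3 + 3 = 6)
F(Y) = -11
H(q) = -14 - q (H(q) = -3 + (-11 - q) = -14 - q)
-3437/H(E - 1) = -3437/(-14 - (I*√330/6 - 1)) = -3437/(-14 - (-1 + I*√330/6)) = -3437/(-14 + (1 - I*√330/6)) = -3437/(-13 - I*√330/6)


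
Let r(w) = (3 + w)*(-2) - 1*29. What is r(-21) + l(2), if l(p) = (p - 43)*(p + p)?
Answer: -157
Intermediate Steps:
l(p) = 2*p*(-43 + p) (l(p) = (-43 + p)*(2*p) = 2*p*(-43 + p))
r(w) = -35 - 2*w (r(w) = (-6 - 2*w) - 29 = -35 - 2*w)
r(-21) + l(2) = (-35 - 2*(-21)) + 2*2*(-43 + 2) = (-35 + 42) + 2*2*(-41) = 7 - 164 = -157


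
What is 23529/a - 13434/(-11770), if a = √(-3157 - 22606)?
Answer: 6717/5885 - 23529*I*√25763/25763 ≈ 1.1414 - 146.59*I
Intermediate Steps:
a = I*√25763 (a = √(-25763) = I*√25763 ≈ 160.51*I)
23529/a - 13434/(-11770) = 23529/((I*√25763)) - 13434/(-11770) = 23529*(-I*√25763/25763) - 13434*(-1/11770) = -23529*I*√25763/25763 + 6717/5885 = 6717/5885 - 23529*I*√25763/25763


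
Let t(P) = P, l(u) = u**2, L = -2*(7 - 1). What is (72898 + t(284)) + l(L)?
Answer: 73326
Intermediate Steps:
L = -12 (L = -2*6 = -12)
(72898 + t(284)) + l(L) = (72898 + 284) + (-12)**2 = 73182 + 144 = 73326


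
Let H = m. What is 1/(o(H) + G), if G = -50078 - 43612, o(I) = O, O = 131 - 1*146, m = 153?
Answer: -1/93705 ≈ -1.0672e-5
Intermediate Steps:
H = 153
O = -15 (O = 131 - 146 = -15)
o(I) = -15
G = -93690
1/(o(H) + G) = 1/(-15 - 93690) = 1/(-93705) = -1/93705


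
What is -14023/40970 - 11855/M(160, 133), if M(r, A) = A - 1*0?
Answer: -487564409/5449010 ≈ -89.478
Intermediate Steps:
M(r, A) = A (M(r, A) = A + 0 = A)
-14023/40970 - 11855/M(160, 133) = -14023/40970 - 11855/133 = -487564409/5449010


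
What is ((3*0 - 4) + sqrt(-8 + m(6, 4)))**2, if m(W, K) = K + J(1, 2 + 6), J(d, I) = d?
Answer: (4 - I*sqrt(3))**2 ≈ 13.0 - 13.856*I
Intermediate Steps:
m(W, K) = 1 + K (m(W, K) = K + 1 = 1 + K)
((3*0 - 4) + sqrt(-8 + m(6, 4)))**2 = ((3*0 - 4) + sqrt(-8 + (1 + 4)))**2 = ((0 - 4) + sqrt(-8 + 5))**2 = (-4 + sqrt(-3))**2 = (-4 + I*sqrt(3))**2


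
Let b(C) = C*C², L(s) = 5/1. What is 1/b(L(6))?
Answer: 1/125 ≈ 0.0080000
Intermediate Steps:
L(s) = 5 (L(s) = 5*1 = 5)
b(C) = C³
1/b(L(6)) = 1/(5³) = 1/125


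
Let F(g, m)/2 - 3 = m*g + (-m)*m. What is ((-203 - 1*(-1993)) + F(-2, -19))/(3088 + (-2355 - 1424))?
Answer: -1150/691 ≈ -1.6643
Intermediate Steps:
F(g, m) = 6 - 2*m² + 2*g*m (F(g, m) = 6 + 2*(m*g + (-m)*m) = 6 + 2*(g*m - m²) = 6 + 2*(-m² + g*m) = 6 + (-2*m² + 2*g*m) = 6 - 2*m² + 2*g*m)
((-203 - 1*(-1993)) + F(-2, -19))/(3088 + (-2355 - 1424)) = ((-203 - 1*(-1993)) + (6 - 2*(-19)² + 2*(-2)*(-19)))/(3088 + (-2355 - 1424)) = ((-203 + 1993) + (6 - 2*361 + 76))/(3088 - 3779) = (1790 + (6 - 722 + 76))/(-691) = (1790 - 640)*(-1/691) = 1150*(-1/691) = -1150/691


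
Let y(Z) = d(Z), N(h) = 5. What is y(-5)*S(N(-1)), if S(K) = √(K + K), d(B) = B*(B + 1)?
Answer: 20*√10 ≈ 63.246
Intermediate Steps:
d(B) = B*(1 + B)
y(Z) = Z*(1 + Z)
S(K) = √2*√K (S(K) = √(2*K) = √2*√K)
y(-5)*S(N(-1)) = (-5*(1 - 5))*(√2*√5) = (-5*(-4))*√10 = 20*√10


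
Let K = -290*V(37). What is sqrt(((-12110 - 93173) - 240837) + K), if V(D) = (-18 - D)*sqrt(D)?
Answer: sqrt(-346120 + 15950*sqrt(37)) ≈ 499.1*I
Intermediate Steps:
V(D) = sqrt(D)*(-18 - D)
K = 15950*sqrt(37) (K = -290*sqrt(37)*(-18 - 1*37) = -290*sqrt(37)*(-18 - 37) = -290*sqrt(37)*(-55) = -(-15950)*sqrt(37) = 15950*sqrt(37) ≈ 97020.)
sqrt(((-12110 - 93173) - 240837) + K) = sqrt(((-12110 - 93173) - 240837) + 15950*sqrt(37)) = sqrt((-105283 - 240837) + 15950*sqrt(37)) = sqrt(-346120 + 15950*sqrt(37))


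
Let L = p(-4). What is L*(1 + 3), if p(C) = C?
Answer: -16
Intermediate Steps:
L = -4
L*(1 + 3) = -4*(1 + 3) = -4*4 = -16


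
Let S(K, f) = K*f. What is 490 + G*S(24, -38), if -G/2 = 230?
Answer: 420010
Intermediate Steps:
G = -460 (G = -2*230 = -460)
490 + G*S(24, -38) = 490 - 11040*(-38) = 490 - 460*(-912) = 490 + 419520 = 420010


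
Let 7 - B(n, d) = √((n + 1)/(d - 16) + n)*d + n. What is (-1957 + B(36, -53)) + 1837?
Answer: -149 + 53*√168843/69 ≈ 166.62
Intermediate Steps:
B(n, d) = 7 - n - d*√(n + (1 + n)/(-16 + d)) (B(n, d) = 7 - (√((n + 1)/(d - 16) + n)*d + n) = 7 - (√((1 + n)/(-16 + d) + n)*d + n) = 7 - (√(n + (1 + n)/(-16 + d))*d + n) = 7 - (d*√(n + (1 + n)/(-16 + d)) + n) = 7 - (n + d*√(n + (1 + n)/(-16 + d))) = 7 + (-n - d*√(n + (1 + n)/(-16 + d))) = 7 - n - d*√(n + (1 + n)/(-16 + d)))
(-1957 + B(36, -53)) + 1837 = (-1957 + (7 - 1*36 - 1*(-53)*√((1 + 36 + 36*(-16 - 53))/(-16 - 53)))) + 1837 = (-1957 + (7 - 36 - 1*(-53)*√((1 + 36 + 36*(-69))/(-69)))) + 1837 = (-1957 + (7 - 36 - 1*(-53)*√(-(1 + 36 - 2484)/69))) + 1837 = (-1957 + (7 - 36 - 1*(-53)*√(-1/69*(-2447)))) + 1837 = (-1957 + (7 - 36 - 1*(-53)*√(2447/69))) + 1837 = (-1957 + (7 - 36 - 1*(-53)*√168843/69)) + 1837 = (-1957 + (7 - 36 + 53*√168843/69)) + 1837 = (-1957 + (-29 + 53*√168843/69)) + 1837 = (-1986 + 53*√168843/69) + 1837 = -149 + 53*√168843/69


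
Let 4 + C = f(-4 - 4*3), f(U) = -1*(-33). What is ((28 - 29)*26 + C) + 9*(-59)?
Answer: -528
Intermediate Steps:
f(U) = 33
C = 29 (C = -4 + 33 = 29)
((28 - 29)*26 + C) + 9*(-59) = ((28 - 29)*26 + 29) + 9*(-59) = (-1*26 + 29) - 531 = (-26 + 29) - 531 = 3 - 531 = -528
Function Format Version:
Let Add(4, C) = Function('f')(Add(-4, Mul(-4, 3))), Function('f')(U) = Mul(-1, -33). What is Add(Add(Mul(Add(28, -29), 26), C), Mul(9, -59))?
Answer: -528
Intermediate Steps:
Function('f')(U) = 33
C = 29 (C = Add(-4, 33) = 29)
Add(Add(Mul(Add(28, -29), 26), C), Mul(9, -59)) = Add(Add(Mul(Add(28, -29), 26), 29), Mul(9, -59)) = Add(Add(Mul(-1, 26), 29), -531) = Add(Add(-26, 29), -531) = Add(3, -531) = -528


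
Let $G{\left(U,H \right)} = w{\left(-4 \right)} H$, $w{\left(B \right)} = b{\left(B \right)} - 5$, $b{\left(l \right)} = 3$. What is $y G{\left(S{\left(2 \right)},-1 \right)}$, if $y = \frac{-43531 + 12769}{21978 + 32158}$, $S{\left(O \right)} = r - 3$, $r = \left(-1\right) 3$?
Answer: $- \frac{15381}{13534} \approx -1.1365$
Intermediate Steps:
$r = -3$
$w{\left(B \right)} = -2$ ($w{\left(B \right)} = 3 - 5 = -2$)
$S{\left(O \right)} = -6$ ($S{\left(O \right)} = -3 - 3 = -6$)
$G{\left(U,H \right)} = - 2 H$
$y = - \frac{15381}{27068}$ ($y = - \frac{30762}{54136} = \left(-30762\right) \frac{1}{54136} = - \frac{15381}{27068} \approx -0.56824$)
$y G{\left(S{\left(2 \right)},-1 \right)} = - \frac{15381 \left(\left(-2\right) \left(-1\right)\right)}{27068} = \left(- \frac{15381}{27068}\right) 2 = - \frac{15381}{13534}$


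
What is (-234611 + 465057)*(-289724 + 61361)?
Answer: -52625339898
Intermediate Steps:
(-234611 + 465057)*(-289724 + 61361) = 230446*(-228363) = -52625339898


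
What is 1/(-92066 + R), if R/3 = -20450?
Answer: -1/153416 ≈ -6.5182e-6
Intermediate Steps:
R = -61350 (R = 3*(-20450) = -61350)
1/(-92066 + R) = 1/(-92066 - 61350) = 1/(-153416) = -1/153416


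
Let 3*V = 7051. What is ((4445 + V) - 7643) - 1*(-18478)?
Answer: 52891/3 ≈ 17630.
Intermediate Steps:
V = 7051/3 (V = (⅓)*7051 = 7051/3 ≈ 2350.3)
((4445 + V) - 7643) - 1*(-18478) = ((4445 + 7051/3) - 7643) - 1*(-18478) = (20386/3 - 7643) + 18478 = -2543/3 + 18478 = 52891/3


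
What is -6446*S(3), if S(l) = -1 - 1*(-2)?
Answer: -6446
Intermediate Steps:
S(l) = 1 (S(l) = -1 + 2 = 1)
-6446*S(3) = -6446*1 = -6446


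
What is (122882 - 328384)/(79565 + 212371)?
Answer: -102751/145968 ≈ -0.70393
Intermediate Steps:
(122882 - 328384)/(79565 + 212371) = -205502/291936 = -205502*1/291936 = -102751/145968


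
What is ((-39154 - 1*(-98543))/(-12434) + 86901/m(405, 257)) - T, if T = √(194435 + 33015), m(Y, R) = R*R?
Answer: -2842057027/821253266 - 5*√9098 ≈ -480.38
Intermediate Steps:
m(Y, R) = R²
T = 5*√9098 (T = √227450 = 5*√9098 ≈ 476.92)
((-39154 - 1*(-98543))/(-12434) + 86901/m(405, 257)) - T = ((-39154 - 1*(-98543))/(-12434) + 86901/(257²)) - 5*√9098 = ((-39154 + 98543)*(-1/12434) + 86901/66049) - 5*√9098 = (59389*(-1/12434) + 86901*(1/66049)) - 5*√9098 = (-59389/12434 + 86901/66049) - 5*√9098 = -2842057027/821253266 - 5*√9098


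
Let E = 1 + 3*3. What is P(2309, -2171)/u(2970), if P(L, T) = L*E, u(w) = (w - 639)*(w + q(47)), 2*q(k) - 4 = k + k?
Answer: 23090/7037289 ≈ 0.0032811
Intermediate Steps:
q(k) = 2 + k (q(k) = 2 + (k + k)/2 = 2 + (2*k)/2 = 2 + k)
u(w) = (-639 + w)*(49 + w) (u(w) = (w - 639)*(w + (2 + 47)) = (-639 + w)*(w + 49) = (-639 + w)*(49 + w))
E = 10 (E = 1 + 9 = 10)
P(L, T) = 10*L (P(L, T) = L*10 = 10*L)
P(2309, -2171)/u(2970) = (10*2309)/(-31311 + 2970² - 590*2970) = 23090/(-31311 + 8820900 - 1752300) = 23090/7037289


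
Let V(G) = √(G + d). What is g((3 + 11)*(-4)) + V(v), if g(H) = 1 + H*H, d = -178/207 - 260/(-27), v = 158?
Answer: 3137 + 2*√1786479/207 ≈ 3149.9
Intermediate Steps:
d = 5446/621 (d = -178*1/207 - 260*(-1/27) = -178/207 + 260/27 = 5446/621 ≈ 8.7697)
V(G) = √(5446/621 + G) (V(G) = √(G + 5446/621) = √(5446/621 + G))
g(H) = 1 + H²
g((3 + 11)*(-4)) + V(v) = (1 + ((3 + 11)*(-4))²) + √(375774 + 42849*158)/207 = (1 + (14*(-4))²) + √(375774 + 6770142)/207 = (1 + (-56)²) + √7145916/207 = (1 + 3136) + (2*√1786479)/207 = 3137 + 2*√1786479/207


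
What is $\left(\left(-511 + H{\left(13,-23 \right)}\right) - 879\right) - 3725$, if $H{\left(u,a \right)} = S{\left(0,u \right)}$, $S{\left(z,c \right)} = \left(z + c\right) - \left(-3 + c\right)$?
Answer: $-5112$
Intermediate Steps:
$S{\left(z,c \right)} = 3 + z$ ($S{\left(z,c \right)} = \left(c + z\right) - \left(-3 + c\right) = 3 + z$)
$H{\left(u,a \right)} = 3$ ($H{\left(u,a \right)} = 3 + 0 = 3$)
$\left(\left(-511 + H{\left(13,-23 \right)}\right) - 879\right) - 3725 = \left(\left(-511 + 3\right) - 879\right) - 3725 = \left(-508 - 879\right) - 3725 = -1387 - 3725 = -5112$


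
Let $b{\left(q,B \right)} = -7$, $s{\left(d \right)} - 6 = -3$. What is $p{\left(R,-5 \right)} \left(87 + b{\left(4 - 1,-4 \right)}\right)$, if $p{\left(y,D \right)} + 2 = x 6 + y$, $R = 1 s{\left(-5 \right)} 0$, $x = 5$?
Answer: $2240$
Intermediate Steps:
$s{\left(d \right)} = 3$ ($s{\left(d \right)} = 6 - 3 = 3$)
$R = 0$ ($R = 1 \cdot 3 \cdot 0 = 3 \cdot 0 = 0$)
$p{\left(y,D \right)} = 28 + y$ ($p{\left(y,D \right)} = -2 + \left(5 \cdot 6 + y\right) = -2 + \left(30 + y\right) = 28 + y$)
$p{\left(R,-5 \right)} \left(87 + b{\left(4 - 1,-4 \right)}\right) = \left(28 + 0\right) \left(87 - 7\right) = 28 \cdot 80 = 2240$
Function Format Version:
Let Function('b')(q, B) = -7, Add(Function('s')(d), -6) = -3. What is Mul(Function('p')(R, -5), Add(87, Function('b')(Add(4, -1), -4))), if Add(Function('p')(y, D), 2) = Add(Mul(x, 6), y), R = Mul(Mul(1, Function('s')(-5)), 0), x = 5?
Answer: 2240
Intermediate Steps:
Function('s')(d) = 3 (Function('s')(d) = Add(6, -3) = 3)
R = 0 (R = Mul(Mul(1, 3), 0) = Mul(3, 0) = 0)
Function('p')(y, D) = Add(28, y) (Function('p')(y, D) = Add(-2, Add(Mul(5, 6), y)) = Add(-2, Add(30, y)) = Add(28, y))
Mul(Function('p')(R, -5), Add(87, Function('b')(Add(4, -1), -4))) = Mul(Add(28, 0), Add(87, -7)) = Mul(28, 80) = 2240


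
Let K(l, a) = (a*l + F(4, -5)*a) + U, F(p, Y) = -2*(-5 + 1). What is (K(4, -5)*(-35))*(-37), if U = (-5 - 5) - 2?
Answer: -93240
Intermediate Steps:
F(p, Y) = 8 (F(p, Y) = -2*(-4) = 8)
U = -12 (U = -10 - 2 = -12)
K(l, a) = -12 + 8*a + a*l (K(l, a) = (a*l + 8*a) - 12 = (8*a + a*l) - 12 = -12 + 8*a + a*l)
(K(4, -5)*(-35))*(-37) = ((-12 + 8*(-5) - 5*4)*(-35))*(-37) = ((-12 - 40 - 20)*(-35))*(-37) = -72*(-35)*(-37) = 2520*(-37) = -93240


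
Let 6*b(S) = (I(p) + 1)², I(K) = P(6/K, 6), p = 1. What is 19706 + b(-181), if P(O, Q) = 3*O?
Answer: 118597/6 ≈ 19766.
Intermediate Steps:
I(K) = 18/K (I(K) = 3*(6/K) = 18/K)
b(S) = 361/6 (b(S) = (18/1 + 1)²/6 = (18*1 + 1)²/6 = (18 + 1)²/6 = (⅙)*19² = (⅙)*361 = 361/6)
19706 + b(-181) = 19706 + 361/6 = 118597/6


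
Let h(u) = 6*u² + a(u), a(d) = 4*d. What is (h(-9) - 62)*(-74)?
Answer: -28712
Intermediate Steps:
h(u) = 4*u + 6*u² (h(u) = 6*u² + 4*u = 4*u + 6*u²)
(h(-9) - 62)*(-74) = (2*(-9)*(2 + 3*(-9)) - 62)*(-74) = (2*(-9)*(2 - 27) - 62)*(-74) = (2*(-9)*(-25) - 62)*(-74) = (450 - 62)*(-74) = 388*(-74) = -28712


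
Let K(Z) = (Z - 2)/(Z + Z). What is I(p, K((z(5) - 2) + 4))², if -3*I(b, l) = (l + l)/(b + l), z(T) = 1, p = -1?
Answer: 4/225 ≈ 0.017778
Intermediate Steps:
K(Z) = (-2 + Z)/(2*Z) (K(Z) = (-2 + Z)/((2*Z)) = (-2 + Z)*(1/(2*Z)) = (-2 + Z)/(2*Z))
I(b, l) = -2*l/(3*(b + l)) (I(b, l) = -(l + l)/(3*(b + l)) = -2*l/(3*(b + l)))
I(p, K((z(5) - 2) + 4))² = (-2*(-2 + ((1 - 2) + 4))/(2*((1 - 2) + 4))/(3*(-1) + 3*((-2 + ((1 - 2) + 4))/(2*((1 - 2) + 4)))))² = (-2*(-2 + (-1 + 4))/(2*(-1 + 4))/(-3 + 3*((-2 + (-1 + 4))/(2*(-1 + 4)))))² = (-2*(½)*(-2 + 3)/3/(-3 + 3*((½)*(-2 + 3)/3)))² = (-2*(½)*(⅓)*1/(-3 + 3*((½)*(⅓)*1)))² = (-2*⅙/(-3 + 3*(⅙)))² = (-2*⅙/(-3 + ½))² = (-2*⅙/(-5/2))² = (-2*⅙*(-⅖))² = (2/15)² = 4/225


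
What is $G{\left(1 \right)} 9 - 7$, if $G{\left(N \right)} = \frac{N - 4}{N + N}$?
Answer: $- \frac{41}{2} \approx -20.5$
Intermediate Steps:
$G{\left(N \right)} = \frac{-4 + N}{2 N}$
$G{\left(1 \right)} 9 - 7 = \frac{-4 + 1}{2 \cdot 1} \cdot 9 - 7 = \frac{1}{2} \cdot 1 \left(-3\right) 9 - 7 = \left(- \frac{3}{2}\right) 9 - 7 = - \frac{27}{2} - 7 = - \frac{41}{2}$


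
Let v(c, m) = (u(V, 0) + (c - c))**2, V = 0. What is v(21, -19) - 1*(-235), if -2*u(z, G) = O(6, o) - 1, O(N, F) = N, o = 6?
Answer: 965/4 ≈ 241.25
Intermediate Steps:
u(z, G) = -5/2 (u(z, G) = -(6 - 1)/2 = -1/2*5 = -5/2)
v(c, m) = 25/4 (v(c, m) = (-5/2 + (c - c))**2 = (-5/2 + 0)**2 = (-5/2)**2 = 25/4)
v(21, -19) - 1*(-235) = 25/4 - 1*(-235) = 25/4 + 235 = 965/4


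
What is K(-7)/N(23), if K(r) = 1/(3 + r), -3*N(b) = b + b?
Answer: 3/184 ≈ 0.016304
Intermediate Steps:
N(b) = -2*b/3 (N(b) = -(b + b)/3 = -2*b/3)
K(-7)/N(23) = 1/((3 - 7)*((-⅔*23))) = 1/((-4)*(-46/3)) = -¼*(-3/46) = 3/184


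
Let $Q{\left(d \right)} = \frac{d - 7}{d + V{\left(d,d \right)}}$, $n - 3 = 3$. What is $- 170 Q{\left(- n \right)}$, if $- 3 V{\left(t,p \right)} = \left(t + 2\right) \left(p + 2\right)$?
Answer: $-195$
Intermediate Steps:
$n = 6$ ($n = 3 + 3 = 6$)
$V{\left(t,p \right)} = - \frac{\left(2 + p\right) \left(2 + t\right)}{3}$ ($V{\left(t,p \right)} = - \frac{\left(t + 2\right) \left(p + 2\right)}{3} = - \frac{\left(2 + t\right) \left(2 + p\right)}{3} = - \frac{\left(2 + p\right) \left(2 + t\right)}{3}$)
$Q{\left(d \right)} = \frac{-7 + d}{- \frac{4}{3} - \frac{d}{3} - \frac{d^{2}}{3}}$ ($Q{\left(d \right)} = \frac{d - 7}{d - \left(\frac{4}{3} + \frac{4 d}{3} + \frac{d d}{3}\right)} = \frac{-7 + d}{d - \left(\frac{4}{3} + \frac{d^{2}}{3} + \frac{4 d}{3}\right)} = \frac{-7 + d}{- \frac{4}{3} - \frac{d}{3} - \frac{d^{2}}{3}}$)
$- 170 Q{\left(- n \right)} = - 170 \frac{3 \left(7 - \left(-1\right) 6\right)}{4 - 6 + \left(\left(-1\right) 6\right)^{2}} = - 170 \frac{3 \left(7 - -6\right)}{4 - 6 + \left(-6\right)^{2}} = - 170 \frac{3 \left(7 + 6\right)}{4 - 6 + 36} = - 170 \cdot 3 \cdot \frac{1}{34} \cdot 13 = \left(-170\right) \frac{39}{34} = -195$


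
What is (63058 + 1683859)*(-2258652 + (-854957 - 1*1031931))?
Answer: -7241914300180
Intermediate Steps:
(63058 + 1683859)*(-2258652 + (-854957 - 1*1031931)) = 1746917*(-2258652 + (-854957 - 1031931)) = 1746917*(-2258652 - 1886888) = 1746917*(-4145540) = -7241914300180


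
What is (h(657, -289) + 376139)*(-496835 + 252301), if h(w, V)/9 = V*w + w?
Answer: 324448933870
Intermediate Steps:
h(w, V) = 9*w + 9*V*w (h(w, V) = 9*(V*w + w) = 9*(w + V*w) = 9*w + 9*V*w)
(h(657, -289) + 376139)*(-496835 + 252301) = (9*657*(1 - 289) + 376139)*(-496835 + 252301) = (9*657*(-288) + 376139)*(-244534) = (-1702944 + 376139)*(-244534) = -1326805*(-244534) = 324448933870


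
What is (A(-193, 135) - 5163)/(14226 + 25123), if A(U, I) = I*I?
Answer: 13062/39349 ≈ 0.33195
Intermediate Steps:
A(U, I) = I²
(A(-193, 135) - 5163)/(14226 + 25123) = (135² - 5163)/(14226 + 25123) = (18225 - 5163)/39349 = 13062*(1/39349) = 13062/39349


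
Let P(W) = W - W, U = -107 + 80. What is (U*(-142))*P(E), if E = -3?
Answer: 0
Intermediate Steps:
U = -27
P(W) = 0
(U*(-142))*P(E) = -27*(-142)*0 = 3834*0 = 0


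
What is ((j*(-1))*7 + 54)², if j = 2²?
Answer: 676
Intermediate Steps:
j = 4
((j*(-1))*7 + 54)² = ((4*(-1))*7 + 54)² = (-4*7 + 54)² = (-28 + 54)² = 26² = 676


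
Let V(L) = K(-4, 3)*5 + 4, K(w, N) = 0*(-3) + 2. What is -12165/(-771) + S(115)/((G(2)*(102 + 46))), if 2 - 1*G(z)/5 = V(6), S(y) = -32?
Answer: 2251039/142635 ≈ 15.782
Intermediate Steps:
K(w, N) = 2 (K(w, N) = 0 + 2 = 2)
V(L) = 14 (V(L) = 2*5 + 4 = 10 + 4 = 14)
G(z) = -60 (G(z) = 10 - 5*14 = 10 - 70 = -60)
-12165/(-771) + S(115)/((G(2)*(102 + 46))) = -12165/(-771) - 32*(-1/(60*(102 + 46))) = -12165*(-1/771) - 32/((-60*148)) = 4055/257 - 32/(-8880) = 4055/257 - 32*(-1/8880) = 4055/257 + 2/555 = 2251039/142635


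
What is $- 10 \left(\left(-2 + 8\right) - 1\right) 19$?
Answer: $-950$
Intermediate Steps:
$- 10 \left(\left(-2 + 8\right) - 1\right) 19 = - 10 \left(6 - 1\right) 19 = \left(-10\right) 5 \cdot 19 = \left(-50\right) 19 = -950$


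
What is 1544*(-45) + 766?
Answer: -68714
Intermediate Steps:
1544*(-45) + 766 = -69480 + 766 = -68714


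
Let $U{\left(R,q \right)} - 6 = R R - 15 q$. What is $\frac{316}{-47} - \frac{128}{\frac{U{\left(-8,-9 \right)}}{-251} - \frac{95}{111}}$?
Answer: $\frac{19110772}{273775} \approx 69.805$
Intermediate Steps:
$U{\left(R,q \right)} = 6 + R^{2} - 15 q$ ($U{\left(R,q \right)} = 6 + \left(R R - 15 q\right) = 6 + \left(R^{2} - 15 q\right) = 6 + R^{2} - 15 q$)
$\frac{316}{-47} - \frac{128}{\frac{U{\left(-8,-9 \right)}}{-251} - \frac{95}{111}} = \frac{316}{-47} - \frac{128}{\frac{6 + \left(-8\right)^{2} - -135}{-251} - \frac{95}{111}} = 316 \left(- \frac{1}{47}\right) - \frac{128}{\left(6 + 64 + 135\right) \left(- \frac{1}{251}\right) - \frac{95}{111}} = - \frac{316}{47} - \frac{128}{205 \left(- \frac{1}{251}\right) - \frac{95}{111}} = - \frac{316}{47} - \frac{128}{- \frac{205}{251} - \frac{95}{111}} = - \frac{316}{47} - \frac{128}{- \frac{46600}{27861}} = - \frac{316}{47} - - \frac{445776}{5825} = - \frac{316}{47} + \frac{445776}{5825} = \frac{19110772}{273775}$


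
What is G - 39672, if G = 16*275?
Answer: -35272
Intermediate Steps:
G = 4400
G - 39672 = 4400 - 39672 = -35272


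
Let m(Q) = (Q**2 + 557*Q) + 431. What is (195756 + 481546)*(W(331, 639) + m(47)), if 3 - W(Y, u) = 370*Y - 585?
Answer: -63031756026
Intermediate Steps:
W(Y, u) = 588 - 370*Y (W(Y, u) = 3 - (370*Y - 585) = 3 - (-585 + 370*Y) = 3 + (585 - 370*Y) = 588 - 370*Y)
m(Q) = 431 + Q**2 + 557*Q
(195756 + 481546)*(W(331, 639) + m(47)) = (195756 + 481546)*((588 - 370*331) + (431 + 47**2 + 557*47)) = 677302*((588 - 122470) + (431 + 2209 + 26179)) = 677302*(-121882 + 28819) = 677302*(-93063) = -63031756026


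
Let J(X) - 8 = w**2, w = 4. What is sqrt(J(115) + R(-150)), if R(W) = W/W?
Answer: 5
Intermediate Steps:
R(W) = 1
J(X) = 24 (J(X) = 8 + 4**2 = 8 + 16 = 24)
sqrt(J(115) + R(-150)) = sqrt(24 + 1) = sqrt(25) = 5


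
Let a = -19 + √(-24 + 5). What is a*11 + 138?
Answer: -71 + 11*I*√19 ≈ -71.0 + 47.948*I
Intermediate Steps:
a = -19 + I*√19 (a = -19 + √(-19) = -19 + I*√19 ≈ -19.0 + 4.3589*I)
a*11 + 138 = (-19 + I*√19)*11 + 138 = (-209 + 11*I*√19) + 138 = -71 + 11*I*√19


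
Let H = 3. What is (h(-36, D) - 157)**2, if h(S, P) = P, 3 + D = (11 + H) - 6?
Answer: 23104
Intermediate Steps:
D = 5 (D = -3 + ((11 + 3) - 6) = -3 + (14 - 6) = -3 + 8 = 5)
(h(-36, D) - 157)**2 = (5 - 157)**2 = (-152)**2 = 23104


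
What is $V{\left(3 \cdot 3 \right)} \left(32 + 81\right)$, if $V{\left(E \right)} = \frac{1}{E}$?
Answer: $\frac{113}{9} \approx 12.556$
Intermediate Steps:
$V{\left(3 \cdot 3 \right)} \left(32 + 81\right) = \frac{32 + 81}{3 \cdot 3} = \frac{1}{9} \cdot 113 = \frac{113}{9}$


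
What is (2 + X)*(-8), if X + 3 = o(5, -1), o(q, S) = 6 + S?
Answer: -32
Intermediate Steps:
X = 2 (X = -3 + (6 - 1) = -3 + 5 = 2)
(2 + X)*(-8) = (2 + 2)*(-8) = 4*(-8) = -32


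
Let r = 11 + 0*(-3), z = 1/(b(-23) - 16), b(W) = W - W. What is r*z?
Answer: -11/16 ≈ -0.68750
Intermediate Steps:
b(W) = 0
z = -1/16 (z = 1/(0 - 16) = 1/(-16) = -1/16 ≈ -0.062500)
r = 11 (r = 11 + 0 = 11)
r*z = 11*(-1/16) = -11/16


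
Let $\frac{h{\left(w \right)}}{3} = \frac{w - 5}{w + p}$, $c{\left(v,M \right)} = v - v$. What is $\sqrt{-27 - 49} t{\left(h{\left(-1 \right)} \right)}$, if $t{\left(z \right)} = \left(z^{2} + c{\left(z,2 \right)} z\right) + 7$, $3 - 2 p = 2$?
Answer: $2606 i \sqrt{19} \approx 11359.0 i$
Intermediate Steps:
$p = \frac{1}{2}$ ($p = \frac{3}{2} - 1 = \frac{1}{2} \approx 0.5$)
$c{\left(v,M \right)} = 0$
$h{\left(w \right)} = \frac{3 \left(-5 + w\right)}{\frac{1}{2} + w}$ ($h{\left(w \right)} = 3 \frac{w - 5}{w + \frac{1}{2}} = 3 \frac{-5 + w}{\frac{1}{2} + w} = \frac{3 \left(-5 + w\right)}{\frac{1}{2} + w}$)
$t{\left(z \right)} = 7 + z^{2}$ ($t{\left(z \right)} = \left(z^{2} + 0 z\right) + 7 = \left(z^{2} + 0\right) + 7 = z^{2} + 7 = 7 + z^{2}$)
$\sqrt{-27 - 49} t{\left(h{\left(-1 \right)} \right)} = \sqrt{-27 - 49} \left(7 + \left(\frac{6 \left(-5 - 1\right)}{1 + 2 \left(-1\right)}\right)^{2}\right) = \sqrt{-76} \left(7 + \left(6 \frac{1}{1 - 2} \left(-6\right)\right)^{2}\right) = 2 i \sqrt{19} \left(7 + \left(6 \frac{1}{-1} \left(-6\right)\right)^{2}\right) = 2 i \sqrt{19} \left(7 + \left(6 \left(-1\right) \left(-6\right)\right)^{2}\right) = 2 i \sqrt{19} \left(7 + 36^{2}\right) = 2 i \sqrt{19} \left(7 + 1296\right) = 2 i \sqrt{19} \cdot 1303 = 2606 i \sqrt{19}$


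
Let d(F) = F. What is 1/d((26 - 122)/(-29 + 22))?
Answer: 7/96 ≈ 0.072917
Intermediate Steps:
1/d((26 - 122)/(-29 + 22)) = 1/((26 - 122)/(-29 + 22)) = 1/(-96/(-7)) = 1/(-96*(-1/7)) = 1/(96/7) = 7/96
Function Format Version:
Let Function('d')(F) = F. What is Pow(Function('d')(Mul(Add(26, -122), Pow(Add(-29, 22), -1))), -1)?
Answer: Rational(7, 96) ≈ 0.072917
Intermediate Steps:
Pow(Function('d')(Mul(Add(26, -122), Pow(Add(-29, 22), -1))), -1) = Pow(Mul(Add(26, -122), Pow(Add(-29, 22), -1)), -1) = Pow(Mul(-96, Pow(-7, -1)), -1) = Pow(Mul(-96, Rational(-1, 7)), -1) = Pow(Rational(96, 7), -1) = Rational(7, 96)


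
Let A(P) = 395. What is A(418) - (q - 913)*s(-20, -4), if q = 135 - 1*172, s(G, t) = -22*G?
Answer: 418395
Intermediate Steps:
q = -37 (q = 135 - 172 = -37)
A(418) - (q - 913)*s(-20, -4) = 395 - (-37 - 913)*(-22*(-20)) = 395 - (-950)*440 = 395 - 1*(-418000) = 395 + 418000 = 418395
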